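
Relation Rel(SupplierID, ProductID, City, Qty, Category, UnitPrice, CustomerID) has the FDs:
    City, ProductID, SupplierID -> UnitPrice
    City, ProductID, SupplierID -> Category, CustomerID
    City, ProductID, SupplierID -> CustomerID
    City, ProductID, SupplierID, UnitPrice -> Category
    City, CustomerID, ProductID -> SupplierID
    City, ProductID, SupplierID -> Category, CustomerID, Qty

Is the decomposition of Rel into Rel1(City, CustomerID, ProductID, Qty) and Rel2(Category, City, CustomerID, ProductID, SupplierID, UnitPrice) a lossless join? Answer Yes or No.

The shared attributes are {City, CustomerID, ProductID} and {City, CustomerID, ProductID}⁺ = {Category, City, CustomerID, ProductID, Qty, SupplierID, UnitPrice}.
Since Rel1 ⊆ {Category, City, CustomerID, ProductID, Qty, SupplierID, UnitPrice}, the intersection is a superkey of Rel1; the decomposition is lossless.

Yes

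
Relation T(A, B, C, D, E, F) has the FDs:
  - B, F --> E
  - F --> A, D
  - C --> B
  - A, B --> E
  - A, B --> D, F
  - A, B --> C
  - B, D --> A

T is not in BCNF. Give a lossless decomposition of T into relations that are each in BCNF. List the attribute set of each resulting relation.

Candidate keys of the original relation: {A, B}, {A, C}, {B, D}, {B, F}, {C, D}, {C, F}.
Within {A, B, C, D, E, F}: {F}⁺ ∩ {A, B, C, D, E, F} = {A, D, F}, not the whole set, so F --> A, D violates BCNF; decompose into {A, D, F} and {B, C, E, F}.
{A, D, F} is in BCNF.
Within {B, C, E, F}: {C}⁺ ∩ {B, C, E, F} = {B, C}, not the whole set, so C --> B violates BCNF; decompose into {B, C} and {C, E, F}.
{B, C} is in BCNF.
{C, E, F} is in BCNF.

{A, D, F}; {B, C}; {C, E, F}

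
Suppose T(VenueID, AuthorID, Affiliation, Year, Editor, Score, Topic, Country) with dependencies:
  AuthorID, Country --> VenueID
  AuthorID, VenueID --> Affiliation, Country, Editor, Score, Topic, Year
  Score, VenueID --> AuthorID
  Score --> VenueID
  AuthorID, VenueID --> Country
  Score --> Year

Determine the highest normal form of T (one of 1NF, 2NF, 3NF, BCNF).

BCNF

Candidate keys: {AuthorID, Country}, {AuthorID, VenueID}, {Score}. Prime attributes: {AuthorID, Country, Score, VenueID}.
The left-hand side of every FD is a superkey, so BCNF is satisfied.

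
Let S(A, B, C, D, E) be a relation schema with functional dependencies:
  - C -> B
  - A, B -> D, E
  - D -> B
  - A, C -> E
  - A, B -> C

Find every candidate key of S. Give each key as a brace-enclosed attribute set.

{A, B}, {A, C}, {A, D}

Attributes never on any right-hand side: {A} — every candidate key must contain it.
{A, B} is a candidate key since {A, B}⁺ = {A, B, C, D, E} covers every attribute.
{A, C} is a candidate key since {A, C}⁺ = {A, B, C, D, E} covers every attribute.
{A, D} is a candidate key since {A, D}⁺ = {A, B, C, D, E} covers every attribute.
No proper subset of any of these is a key, and no other minimal superkey exists.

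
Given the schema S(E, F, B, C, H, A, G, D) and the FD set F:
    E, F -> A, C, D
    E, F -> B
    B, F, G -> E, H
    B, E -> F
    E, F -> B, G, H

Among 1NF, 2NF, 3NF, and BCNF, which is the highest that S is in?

Candidate keys: {B, E}, {B, F, G}, {E, F}. Prime attributes: {B, E, F, G}.
The left-hand side of every FD is a superkey, so BCNF is satisfied.

BCNF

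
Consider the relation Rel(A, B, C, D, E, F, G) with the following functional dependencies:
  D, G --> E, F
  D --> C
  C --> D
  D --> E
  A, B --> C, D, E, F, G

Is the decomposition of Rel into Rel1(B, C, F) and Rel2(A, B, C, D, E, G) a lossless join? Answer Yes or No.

The shared attributes are {B, C} and {B, C}⁺ = {B, C, D, E}.
The closure covers neither Rel1 nor Rel2 entirely; the join is not lossless.

No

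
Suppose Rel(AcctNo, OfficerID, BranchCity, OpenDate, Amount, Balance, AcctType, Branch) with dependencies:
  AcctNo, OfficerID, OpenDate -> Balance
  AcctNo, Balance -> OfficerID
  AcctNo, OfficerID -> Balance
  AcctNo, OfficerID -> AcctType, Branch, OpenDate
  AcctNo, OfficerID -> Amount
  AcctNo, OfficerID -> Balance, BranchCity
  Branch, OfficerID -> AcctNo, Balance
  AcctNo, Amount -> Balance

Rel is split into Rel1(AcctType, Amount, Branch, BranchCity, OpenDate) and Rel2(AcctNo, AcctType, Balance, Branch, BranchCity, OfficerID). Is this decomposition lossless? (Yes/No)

The shared attributes are {AcctType, Branch, BranchCity} and {AcctType, Branch, BranchCity}⁺ = {AcctType, Branch, BranchCity}.
Rel1 ⊄ {AcctType, Branch, BranchCity} and Rel2 ⊄ {AcctType, Branch, BranchCity}, so the split is lossy.

No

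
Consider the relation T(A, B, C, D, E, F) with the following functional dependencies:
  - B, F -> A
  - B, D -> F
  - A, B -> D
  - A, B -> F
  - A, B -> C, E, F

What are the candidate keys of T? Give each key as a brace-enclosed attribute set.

Attributes never on any right-hand side: {B} — every candidate key must contain it.
{A, B}⁺ = {A, B, C, D, E, F}, which is every attribute, so {A, B} is a candidate key.
{B, D}⁺ = {A, B, C, D, E, F}, which is every attribute, so {B, D} is a candidate key.
{B, F}⁺ = {A, B, C, D, E, F}, which is every attribute, so {B, F} is a candidate key.
No proper subset of any of these is a key, and no other minimal superkey exists.

{A, B}, {B, D}, {B, F}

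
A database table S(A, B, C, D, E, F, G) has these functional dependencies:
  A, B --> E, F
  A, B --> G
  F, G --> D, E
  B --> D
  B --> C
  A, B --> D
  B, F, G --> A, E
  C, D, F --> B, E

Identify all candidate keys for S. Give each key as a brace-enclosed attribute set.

{A, B}, {A, C, D, F}, {B, F, G}, {C, F, G}

{A, B} is a candidate key since {A, B}⁺ = {A, B, C, D, E, F, G} covers every attribute.
{B, F, G} is a candidate key since {B, F, G}⁺ = {A, B, C, D, E, F, G} covers every attribute.
{C, F, G} is a candidate key since {C, F, G}⁺ = {A, B, C, D, E, F, G} covers every attribute.
{A, C, D, F} is a candidate key since {A, C, D, F}⁺ = {A, B, C, D, E, F, G} covers every attribute.
No proper subset of any of these is a key, and no other minimal superkey exists.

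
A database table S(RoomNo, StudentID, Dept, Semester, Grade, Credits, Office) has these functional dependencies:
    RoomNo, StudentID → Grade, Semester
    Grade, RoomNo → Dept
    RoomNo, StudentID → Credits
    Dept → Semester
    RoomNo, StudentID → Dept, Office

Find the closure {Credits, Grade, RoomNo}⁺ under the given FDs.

{Credits, Dept, Grade, RoomNo, Semester}

Start with {Credits, Grade, RoomNo}.
Grade, RoomNo → Dept applies; add {Dept} → now {Credits, Dept, Grade, RoomNo}.
Dept → Semester applies; add {Semester} → now {Credits, Dept, Grade, RoomNo, Semester}.
No further FD applies.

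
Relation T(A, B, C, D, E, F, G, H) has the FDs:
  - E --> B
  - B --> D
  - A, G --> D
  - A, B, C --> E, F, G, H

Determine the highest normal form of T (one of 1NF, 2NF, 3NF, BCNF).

Candidate keys: {A, B, C}, {A, C, E}. Prime attributes: {A, B, C, E}.
E --> B: {E}⁺ = {B, D, E}, which is not all of the attributes, so the left side is not a superkey — BCNF is violated.
B --> D has non-prime {D} on the right and a non-superkey on the left, so 3NF fails.
The proper key subset {B} of {A, B, C} determines non-prime {D}, so the relation is not even in 2NF.

1NF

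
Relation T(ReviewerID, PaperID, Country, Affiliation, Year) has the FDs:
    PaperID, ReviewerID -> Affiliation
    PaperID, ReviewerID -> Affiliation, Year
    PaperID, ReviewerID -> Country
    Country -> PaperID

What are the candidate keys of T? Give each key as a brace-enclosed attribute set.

{Country, ReviewerID}, {PaperID, ReviewerID}

{ReviewerID} never appears on the right of any FD, so every key must include it.
{Country, ReviewerID}⁺ = {Affiliation, Country, PaperID, ReviewerID, Year}, which is every attribute, so {Country, ReviewerID} is a candidate key.
{PaperID, ReviewerID}⁺ = {Affiliation, Country, PaperID, ReviewerID, Year}, which is every attribute, so {PaperID, ReviewerID} is a candidate key.
No proper subset of any of these is a key, and no other minimal superkey exists.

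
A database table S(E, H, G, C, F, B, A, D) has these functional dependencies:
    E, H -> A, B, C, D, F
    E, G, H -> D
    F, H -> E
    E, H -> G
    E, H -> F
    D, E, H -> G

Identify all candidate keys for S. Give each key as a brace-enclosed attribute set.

Attributes never on any right-hand side: {H} — every candidate key must contain it.
{E, H} is a candidate key since {E, H}⁺ = {A, B, C, D, E, F, G, H} covers every attribute.
{F, H} is a candidate key since {F, H}⁺ = {A, B, C, D, E, F, G, H} covers every attribute.
These are minimal and exhaustive — every other superkey contains one of them.

{E, H}, {F, H}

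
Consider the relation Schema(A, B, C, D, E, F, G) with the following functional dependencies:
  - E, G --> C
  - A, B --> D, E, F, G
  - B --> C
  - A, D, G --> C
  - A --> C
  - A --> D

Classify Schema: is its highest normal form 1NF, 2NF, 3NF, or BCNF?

Candidate key: {A, B}. Prime attributes: {A, B}.
E, G --> C breaks BCNF: {E, G}⁺ = {C, E, G}, so {E, G} is not a superkey.
E, G --> C has non-prime {C} on the right and a non-superkey on the left, so 3NF fails.
{A} is a proper subset of the key {A, B}, and {A}⁺ contains the non-prime attributes {C, D} — a partial dependency, so 2NF is violated.

1NF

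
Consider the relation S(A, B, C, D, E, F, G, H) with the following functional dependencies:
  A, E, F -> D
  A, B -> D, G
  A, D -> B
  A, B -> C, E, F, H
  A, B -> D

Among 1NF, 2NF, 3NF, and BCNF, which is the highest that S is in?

Candidate keys: {A, B}, {A, D}, {A, E, F}. Prime attributes: {A, B, D, E, F}.
Every FD has a superkey on the left, so the relation is in BCNF.

BCNF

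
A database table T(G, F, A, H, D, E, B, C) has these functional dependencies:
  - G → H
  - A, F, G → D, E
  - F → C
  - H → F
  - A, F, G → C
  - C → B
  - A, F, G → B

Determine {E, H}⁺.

{B, C, E, F, H}

Start with {E, H}.
H → F applies; add {F} → now {E, F, H}.
F → C applies; add {C} → now {C, E, F, H}.
C → B applies; add {B} → now {B, C, E, F, H}.
No further FD applies.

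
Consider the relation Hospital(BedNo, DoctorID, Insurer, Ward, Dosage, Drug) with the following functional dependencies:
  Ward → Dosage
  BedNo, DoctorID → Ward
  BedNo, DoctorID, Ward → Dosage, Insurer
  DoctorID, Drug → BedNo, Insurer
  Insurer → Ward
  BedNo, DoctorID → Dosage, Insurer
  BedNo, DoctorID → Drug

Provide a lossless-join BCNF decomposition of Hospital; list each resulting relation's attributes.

{BedNo, DoctorID, Drug, Insurer}; {Dosage, Ward}; {Insurer, Ward}

Candidate keys of the original relation: {BedNo, DoctorID}, {DoctorID, Drug}.
Within {BedNo, DoctorID, Dosage, Drug, Insurer, Ward}: {Ward}⁺ ∩ {BedNo, DoctorID, Dosage, Drug, Insurer, Ward} = {Dosage, Ward}, not the whole set, so Ward → Dosage violates BCNF; decompose into {Dosage, Ward} and {BedNo, DoctorID, Drug, Insurer, Ward}.
{Dosage, Ward}: every determinant is a superkey — BCNF.
Within {BedNo, DoctorID, Drug, Insurer, Ward}: {Insurer}⁺ ∩ {BedNo, DoctorID, Drug, Insurer, Ward} = {Insurer, Ward}, not the whole set, so Insurer → Ward violates BCNF; decompose into {Insurer, Ward} and {BedNo, DoctorID, Drug, Insurer}.
{Insurer, Ward}: every determinant is a superkey — BCNF.
{BedNo, DoctorID, Drug, Insurer}: every determinant is a superkey — BCNF.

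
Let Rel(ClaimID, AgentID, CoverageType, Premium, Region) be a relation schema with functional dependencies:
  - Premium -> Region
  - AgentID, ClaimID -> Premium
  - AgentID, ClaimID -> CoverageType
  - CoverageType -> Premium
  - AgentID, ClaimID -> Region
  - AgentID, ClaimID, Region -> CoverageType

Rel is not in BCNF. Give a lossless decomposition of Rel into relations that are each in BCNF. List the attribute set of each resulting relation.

{AgentID, ClaimID, CoverageType}; {CoverageType, Premium}; {Premium, Region}

Candidate key of the original relation: {AgentID, ClaimID}.
Within {AgentID, ClaimID, CoverageType, Premium, Region}: {Premium}⁺ ∩ {AgentID, ClaimID, CoverageType, Premium, Region} = {Premium, Region}, not the whole set, so Premium -> Region violates BCNF; decompose into {Premium, Region} and {AgentID, ClaimID, CoverageType, Premium}.
{Premium, Region} has no BCNF violation.
Within {AgentID, ClaimID, CoverageType, Premium}: {CoverageType}⁺ ∩ {AgentID, ClaimID, CoverageType, Premium} = {CoverageType, Premium}, not the whole set, so CoverageType -> Premium violates BCNF; decompose into {CoverageType, Premium} and {AgentID, ClaimID, CoverageType}.
{CoverageType, Premium} has no BCNF violation.
{AgentID, ClaimID, CoverageType} has no BCNF violation.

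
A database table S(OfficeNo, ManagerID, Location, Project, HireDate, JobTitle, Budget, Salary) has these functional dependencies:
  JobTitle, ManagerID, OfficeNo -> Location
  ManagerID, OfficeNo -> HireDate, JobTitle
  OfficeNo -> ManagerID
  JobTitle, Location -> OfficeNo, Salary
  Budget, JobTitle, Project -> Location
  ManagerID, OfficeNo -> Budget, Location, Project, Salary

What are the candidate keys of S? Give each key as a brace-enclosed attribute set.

{Budget, JobTitle, Project}, {JobTitle, Location}, {OfficeNo}

{OfficeNo} is a candidate key since {OfficeNo}⁺ = {Budget, HireDate, JobTitle, Location, ManagerID, OfficeNo, Project, Salary} covers every attribute.
{JobTitle, Location} is a candidate key since {JobTitle, Location}⁺ = {Budget, HireDate, JobTitle, Location, ManagerID, OfficeNo, Project, Salary} covers every attribute.
{Budget, JobTitle, Project} is a candidate key since {Budget, JobTitle, Project}⁺ = {Budget, HireDate, JobTitle, Location, ManagerID, OfficeNo, Project, Salary} covers every attribute.
No proper subset of any of these is a key, and no other minimal superkey exists.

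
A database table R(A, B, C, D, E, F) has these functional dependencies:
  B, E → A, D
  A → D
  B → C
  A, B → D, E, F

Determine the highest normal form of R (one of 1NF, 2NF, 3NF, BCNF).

Candidate keys: {A, B}, {B, E}. Prime attributes: {A, B, E}.
For A → D we have {A}⁺ = {A, D}; {A} is not a superkey, so BCNF fails.
Because {D} is non-prime and the left side of A → D is not a superkey, the relation is not in 3NF.
The proper key subset {A} of {A, B} determines non-prime {D}, so the relation is not even in 2NF.

1NF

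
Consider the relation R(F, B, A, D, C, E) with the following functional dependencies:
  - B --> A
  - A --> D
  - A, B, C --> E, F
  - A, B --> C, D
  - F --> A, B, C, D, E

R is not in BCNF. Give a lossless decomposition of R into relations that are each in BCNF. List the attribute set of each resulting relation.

{A, B, C, E, F}; {A, D}

Candidate keys of the original relation: {B}, {F}.
In {A, B, C, D, E, F}, {A} is not a superkey ({A}⁺ restricted to this set is {A, D}), so split on A --> D into {A, D} and {A, B, C, E, F}.
{A, D}: every determinant is a superkey — BCNF.
{A, B, C, E, F}: every determinant is a superkey — BCNF.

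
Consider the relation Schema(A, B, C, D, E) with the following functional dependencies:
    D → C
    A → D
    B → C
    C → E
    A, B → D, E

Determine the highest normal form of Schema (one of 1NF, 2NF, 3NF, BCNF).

1NF

Candidate key: {A, B}. Prime attributes: {A, B}.
For D → C we have {D}⁺ = {C, D, E}; {D} is not a superkey, so BCNF fails.
D → C determines the non-prime attribute {C} from a non-superkey — 3NF is violated.
{A} is a proper subset of the key {A, B}, and {A}⁺ contains the non-prime attributes {C, D, E} — a partial dependency, so 2NF is violated.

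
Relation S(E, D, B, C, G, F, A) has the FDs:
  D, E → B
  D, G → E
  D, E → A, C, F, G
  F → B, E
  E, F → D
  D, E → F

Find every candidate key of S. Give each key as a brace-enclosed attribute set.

Closure of {F} is {A, B, C, D, E, F, G}, the whole schema; {F} is a candidate key.
Closure of {D, E} is {A, B, C, D, E, F, G}, the whole schema; {D, E} is a candidate key.
Closure of {D, G} is {A, B, C, D, E, F, G}, the whole schema; {D, G} is a candidate key.
No proper subset of any of these is a key, and no other minimal superkey exists.

{D, E}, {D, G}, {F}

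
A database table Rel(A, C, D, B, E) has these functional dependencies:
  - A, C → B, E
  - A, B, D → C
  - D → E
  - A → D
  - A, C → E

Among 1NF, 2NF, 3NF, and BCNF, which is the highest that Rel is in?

1NF

Candidate keys: {A, B}, {A, C}. Prime attributes: {A, B, C}.
For D → E we have {D}⁺ = {D, E}; {D} is not a superkey, so BCNF fails.
Because {E} is non-prime and the left side of D → E is not a superkey, the relation is not in 3NF.
Since {A} ⊂ {A, B} and {A}⁺ ⊇ {D, E} with {D, E} non-prime, there is a partial dependency; 2NF fails.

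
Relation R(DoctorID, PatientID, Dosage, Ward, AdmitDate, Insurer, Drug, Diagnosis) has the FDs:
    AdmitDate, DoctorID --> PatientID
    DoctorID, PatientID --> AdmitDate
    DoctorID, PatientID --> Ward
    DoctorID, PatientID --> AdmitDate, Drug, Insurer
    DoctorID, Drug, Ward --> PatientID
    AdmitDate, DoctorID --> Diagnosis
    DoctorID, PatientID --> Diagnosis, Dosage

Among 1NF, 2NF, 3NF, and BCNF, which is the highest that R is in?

Candidate keys: {AdmitDate, DoctorID}, {DoctorID, Drug, Ward}, {DoctorID, PatientID}. Prime attributes: {AdmitDate, DoctorID, Drug, PatientID, Ward}.
The left-hand side of every FD is a superkey, so BCNF is satisfied.

BCNF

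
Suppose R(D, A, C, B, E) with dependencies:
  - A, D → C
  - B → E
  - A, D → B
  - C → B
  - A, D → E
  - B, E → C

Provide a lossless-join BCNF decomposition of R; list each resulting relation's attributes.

{A, B, D}; {B, C, E}

Candidate key of the original relation: {A, D}.
Within {A, B, C, D, E}: {B}⁺ ∩ {A, B, C, D, E} = {B, C, E}, not the whole set, so B → C, E violates BCNF; decompose into {B, C, E} and {A, B, D}.
{B, C, E} has no BCNF violation.
{A, B, D} has no BCNF violation.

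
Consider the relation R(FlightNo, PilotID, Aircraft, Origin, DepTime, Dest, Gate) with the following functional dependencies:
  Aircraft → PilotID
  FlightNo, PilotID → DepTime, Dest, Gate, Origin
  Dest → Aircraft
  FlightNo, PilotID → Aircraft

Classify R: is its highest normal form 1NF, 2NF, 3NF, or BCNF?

3NF

Candidate keys: {Aircraft, FlightNo}, {Dest, FlightNo}, {FlightNo, PilotID}. Prime attributes: {Aircraft, Dest, FlightNo, PilotID}.
Aircraft → PilotID breaks BCNF: {Aircraft}⁺ = {Aircraft, PilotID}, so {Aircraft} is not a superkey.
Its right-hand attributes {PilotID} are all prime, as are those of every other non-superkey FD — the relation is in 3NF.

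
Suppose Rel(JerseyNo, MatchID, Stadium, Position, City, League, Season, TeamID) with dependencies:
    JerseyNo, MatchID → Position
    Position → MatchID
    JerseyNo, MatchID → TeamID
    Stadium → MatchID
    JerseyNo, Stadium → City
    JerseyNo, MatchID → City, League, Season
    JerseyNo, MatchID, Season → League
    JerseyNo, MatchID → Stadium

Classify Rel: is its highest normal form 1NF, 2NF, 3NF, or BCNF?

Candidate keys: {JerseyNo, MatchID}, {JerseyNo, Position}, {JerseyNo, Stadium}. Prime attributes: {JerseyNo, MatchID, Position, Stadium}.
For Position → MatchID we have {Position}⁺ = {MatchID, Position}; {Position} is not a superkey, so BCNF fails.
But every attribute on its right side ({MatchID}) is prime, and the same holds for every other non-superkey FD, so 3NF still holds.

3NF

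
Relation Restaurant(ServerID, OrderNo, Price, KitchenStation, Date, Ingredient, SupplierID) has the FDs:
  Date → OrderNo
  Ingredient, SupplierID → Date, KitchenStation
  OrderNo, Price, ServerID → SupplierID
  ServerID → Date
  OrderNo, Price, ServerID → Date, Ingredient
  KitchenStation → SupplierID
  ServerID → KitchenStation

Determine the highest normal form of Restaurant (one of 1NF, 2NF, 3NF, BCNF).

Candidate key: {Price, ServerID}. Prime attributes: {Price, ServerID}.
Date → OrderNo breaks BCNF: {Date}⁺ = {Date, OrderNo}, so {Date} is not a superkey.
Date → OrderNo has non-prime {OrderNo} on the right and a non-superkey on the left, so 3NF fails.
The proper key subset {ServerID} of {Price, ServerID} determines non-prime {Date, KitchenStation, OrderNo, SupplierID}, so the relation is not even in 2NF.

1NF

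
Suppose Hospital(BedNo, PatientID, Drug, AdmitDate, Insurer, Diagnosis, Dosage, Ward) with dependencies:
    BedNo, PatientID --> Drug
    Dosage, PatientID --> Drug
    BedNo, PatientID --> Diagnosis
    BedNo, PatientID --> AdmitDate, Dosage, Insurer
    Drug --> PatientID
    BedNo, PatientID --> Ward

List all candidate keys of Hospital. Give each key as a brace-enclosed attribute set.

No FD produces {BedNo}, so it must be in every candidate key.
{BedNo, Drug}⁺ = {AdmitDate, BedNo, Diagnosis, Dosage, Drug, Insurer, PatientID, Ward} — all of the relation — so {BedNo, Drug} is a candidate key.
{BedNo, PatientID}⁺ = {AdmitDate, BedNo, Diagnosis, Dosage, Drug, Insurer, PatientID, Ward} — all of the relation — so {BedNo, PatientID} is a candidate key.
No proper subset of any of these is a key, and no other minimal superkey exists.

{BedNo, Drug}, {BedNo, PatientID}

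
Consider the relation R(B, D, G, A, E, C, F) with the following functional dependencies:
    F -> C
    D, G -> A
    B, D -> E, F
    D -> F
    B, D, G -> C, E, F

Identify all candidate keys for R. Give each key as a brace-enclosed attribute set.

Attributes never on any right-hand side: {B, D, G} — every candidate key must contain all of them.
Closure of {B, D, G} is {A, B, C, D, E, F, G}, the whole schema; {B, D, G} is a candidate key.
No smaller or unrelated set reaches every attribute, so there are no other keys.

{B, D, G}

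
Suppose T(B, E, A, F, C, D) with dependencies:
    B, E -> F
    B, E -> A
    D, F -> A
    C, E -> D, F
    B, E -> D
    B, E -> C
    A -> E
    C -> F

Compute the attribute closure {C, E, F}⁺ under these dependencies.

Start with {C, E, F}.
C, E -> D, F applies; add {D} → now {C, D, E, F}.
D, F -> A applies; add {A} → now {A, C, D, E, F}.
No further FD applies.

{A, C, D, E, F}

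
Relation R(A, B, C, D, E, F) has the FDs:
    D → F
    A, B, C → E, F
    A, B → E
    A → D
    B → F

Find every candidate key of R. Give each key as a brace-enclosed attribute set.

{A, B, C}

No FD produces {A, B, C}, so they must be in every candidate key.
Closure of {A, B, C} is {A, B, C, D, E, F}, the whole schema; {A, B, C} is a candidate key.
No smaller or unrelated set reaches every attribute, so there are no other keys.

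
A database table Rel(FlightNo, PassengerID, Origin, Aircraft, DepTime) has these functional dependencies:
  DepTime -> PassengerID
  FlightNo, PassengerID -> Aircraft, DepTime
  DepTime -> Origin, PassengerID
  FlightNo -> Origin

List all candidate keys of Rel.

No FD produces {FlightNo}, so it must be in every candidate key.
{DepTime, FlightNo}⁺ = {Aircraft, DepTime, FlightNo, Origin, PassengerID} — all of the relation — so {DepTime, FlightNo} is a candidate key.
{FlightNo, PassengerID}⁺ = {Aircraft, DepTime, FlightNo, Origin, PassengerID} — all of the relation — so {FlightNo, PassengerID} is a candidate key.
No proper subset of any of these is a key, and no other minimal superkey exists.

{DepTime, FlightNo}, {FlightNo, PassengerID}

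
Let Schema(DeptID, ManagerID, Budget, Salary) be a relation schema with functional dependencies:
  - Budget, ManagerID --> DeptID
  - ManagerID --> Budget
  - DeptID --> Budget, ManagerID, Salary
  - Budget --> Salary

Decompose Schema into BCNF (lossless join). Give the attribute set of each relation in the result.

{Budget, DeptID, ManagerID}; {Budget, Salary}

Candidate keys of the original relation: {DeptID}, {ManagerID}.
In {Budget, DeptID, ManagerID, Salary}, {Budget} is not a superkey ({Budget}⁺ restricted to this set is {Budget, Salary}), so split on Budget --> Salary into {Budget, Salary} and {Budget, DeptID, ManagerID}.
{Budget, Salary}: every determinant is a superkey — BCNF.
{Budget, DeptID, ManagerID}: every determinant is a superkey — BCNF.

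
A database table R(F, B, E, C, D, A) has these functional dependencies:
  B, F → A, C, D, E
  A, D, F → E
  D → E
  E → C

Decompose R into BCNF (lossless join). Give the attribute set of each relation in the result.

Candidate key of the original relation: {B, F}.
Within {A, B, C, D, E, F}: {A, D, F}⁺ ∩ {A, B, C, D, E, F} = {A, C, D, E, F}, not the whole set, so A, D, F → C, E violates BCNF; decompose into {A, C, D, E, F} and {A, B, D, F}.
Within {A, C, D, E, F}: {D}⁺ ∩ {A, C, D, E, F} = {C, D, E}, not the whole set, so D → C, E violates BCNF; decompose into {C, D, E} and {A, D, F}.
Within {C, D, E}: {E}⁺ ∩ {C, D, E} = {C, E}, not the whole set, so E → C violates BCNF; decompose into {C, E} and {D, E}.
{C, E} is in BCNF.
{D, E} is in BCNF.
{A, D, F} is in BCNF.
{A, B, D, F} is in BCNF.

{A, B, D, F}; {C, E}; {D, E}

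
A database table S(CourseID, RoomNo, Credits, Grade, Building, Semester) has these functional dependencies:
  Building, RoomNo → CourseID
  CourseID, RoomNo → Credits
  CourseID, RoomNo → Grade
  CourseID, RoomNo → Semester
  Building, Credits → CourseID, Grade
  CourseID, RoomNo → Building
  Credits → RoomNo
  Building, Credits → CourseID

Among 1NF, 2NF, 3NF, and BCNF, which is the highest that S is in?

Candidate keys: {Building, Credits}, {Building, RoomNo}, {CourseID, Credits}, {CourseID, RoomNo}. Prime attributes: {Building, CourseID, Credits, RoomNo}.
For Credits → RoomNo we have {Credits}⁺ = {Credits, RoomNo}; {Credits} is not a superkey, so BCNF fails.
But every attribute on its right side ({RoomNo}) is prime, and the same holds for every other non-superkey FD, so 3NF still holds.

3NF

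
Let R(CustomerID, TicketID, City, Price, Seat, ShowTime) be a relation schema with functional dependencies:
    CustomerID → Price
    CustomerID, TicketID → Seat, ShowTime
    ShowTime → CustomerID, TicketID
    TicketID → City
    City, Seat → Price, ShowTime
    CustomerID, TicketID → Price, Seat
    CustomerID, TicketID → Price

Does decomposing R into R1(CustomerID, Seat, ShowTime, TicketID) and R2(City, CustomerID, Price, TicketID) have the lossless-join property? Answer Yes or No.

Yes

The shared attributes are {CustomerID, TicketID} and {CustomerID, TicketID}⁺ = {City, CustomerID, Price, Seat, ShowTime, TicketID}.
This includes all of R1, so the common attributes are a superkey of R1 — the join is lossless.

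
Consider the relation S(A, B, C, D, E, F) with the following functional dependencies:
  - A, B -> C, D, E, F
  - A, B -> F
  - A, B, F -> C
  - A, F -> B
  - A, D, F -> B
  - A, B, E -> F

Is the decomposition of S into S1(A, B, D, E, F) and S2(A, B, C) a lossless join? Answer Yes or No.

Common attributes: {A, B}; their closure is {A, B, C, D, E, F}.
S1 is contained in that closure, so S1 ∩ S2 -> S1 holds and the join is lossless.

Yes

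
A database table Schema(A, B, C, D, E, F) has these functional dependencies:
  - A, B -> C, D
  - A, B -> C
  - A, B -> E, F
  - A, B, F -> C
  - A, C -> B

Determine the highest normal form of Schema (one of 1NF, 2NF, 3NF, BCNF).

Candidate keys: {A, B}, {A, C}. Prime attributes: {A, B, C}.
Each dependency's left side is a superkey — BCNF holds.

BCNF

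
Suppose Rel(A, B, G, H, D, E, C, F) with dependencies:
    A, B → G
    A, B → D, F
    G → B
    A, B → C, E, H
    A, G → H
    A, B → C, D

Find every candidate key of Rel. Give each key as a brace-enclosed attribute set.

{A, B}, {A, G}

Attributes never on any right-hand side: {A} — every candidate key must contain it.
{A, B} is a candidate key since {A, B}⁺ = {A, B, C, D, E, F, G, H} covers every attribute.
{A, G} is a candidate key since {A, G}⁺ = {A, B, C, D, E, F, G, H} covers every attribute.
No proper subset of any of these is a key, and no other minimal superkey exists.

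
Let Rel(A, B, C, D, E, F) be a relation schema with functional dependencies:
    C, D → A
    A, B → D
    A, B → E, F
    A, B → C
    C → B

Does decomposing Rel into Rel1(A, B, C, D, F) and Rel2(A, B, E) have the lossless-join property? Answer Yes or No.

Yes

The shared attributes are {A, B} and {A, B}⁺ = {A, B, C, D, E, F}.
Since Rel1 ⊆ {A, B, C, D, E, F}, the intersection is a superkey of Rel1; the decomposition is lossless.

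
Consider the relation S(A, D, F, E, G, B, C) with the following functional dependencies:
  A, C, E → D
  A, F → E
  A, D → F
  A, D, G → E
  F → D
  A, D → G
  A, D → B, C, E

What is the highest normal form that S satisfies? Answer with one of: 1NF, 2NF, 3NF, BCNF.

Candidate keys: {A, C, E}, {A, D}, {A, F}. Prime attributes: {A, C, D, E, F}.
F → D breaks BCNF: {F}⁺ = {D, F}, so {F} is not a superkey.
But every attribute on its right side ({D}) is prime, and the same holds for every other non-superkey FD, so 3NF still holds.

3NF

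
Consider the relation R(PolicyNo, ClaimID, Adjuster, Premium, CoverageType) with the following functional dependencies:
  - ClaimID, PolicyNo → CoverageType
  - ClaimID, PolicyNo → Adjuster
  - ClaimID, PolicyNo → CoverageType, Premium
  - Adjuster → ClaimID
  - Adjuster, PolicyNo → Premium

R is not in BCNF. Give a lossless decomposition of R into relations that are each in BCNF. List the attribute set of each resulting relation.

Candidate keys of the original relation: {Adjuster, PolicyNo}, {ClaimID, PolicyNo}.
Within {Adjuster, ClaimID, CoverageType, PolicyNo, Premium}: {Adjuster}⁺ ∩ {Adjuster, ClaimID, CoverageType, PolicyNo, Premium} = {Adjuster, ClaimID}, not the whole set, so Adjuster → ClaimID violates BCNF; decompose into {Adjuster, ClaimID} and {Adjuster, CoverageType, PolicyNo, Premium}.
{Adjuster, ClaimID}: every determinant is a superkey — BCNF.
{Adjuster, CoverageType, PolicyNo, Premium}: every determinant is a superkey — BCNF.

{Adjuster, ClaimID}; {Adjuster, CoverageType, PolicyNo, Premium}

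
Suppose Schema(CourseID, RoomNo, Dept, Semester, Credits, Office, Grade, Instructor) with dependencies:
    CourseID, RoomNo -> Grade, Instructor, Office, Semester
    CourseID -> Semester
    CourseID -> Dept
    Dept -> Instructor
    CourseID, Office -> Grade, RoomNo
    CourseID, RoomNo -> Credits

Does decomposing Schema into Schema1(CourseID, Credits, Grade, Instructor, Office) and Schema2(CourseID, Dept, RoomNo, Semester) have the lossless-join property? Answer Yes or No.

No

The shared attributes are {CourseID} and {CourseID}⁺ = {CourseID, Dept, Instructor, Semester}.
Neither Schema1 nor Schema2 is contained in that closure, so the decomposition is lossy.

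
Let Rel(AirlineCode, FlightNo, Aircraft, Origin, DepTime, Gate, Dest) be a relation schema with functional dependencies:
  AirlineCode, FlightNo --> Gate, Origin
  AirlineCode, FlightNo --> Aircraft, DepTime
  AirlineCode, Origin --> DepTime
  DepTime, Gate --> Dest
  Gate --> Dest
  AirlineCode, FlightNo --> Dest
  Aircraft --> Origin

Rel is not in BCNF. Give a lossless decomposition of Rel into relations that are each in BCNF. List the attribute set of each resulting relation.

{Aircraft, AirlineCode, FlightNo, Gate}; {Aircraft, Origin}; {AirlineCode, DepTime, Origin}; {Dest, Gate}

Candidate key of the original relation: {AirlineCode, FlightNo}.
{Aircraft, AirlineCode, DepTime, Dest, FlightNo, Gate, Origin}: {AirlineCode, Origin} determines {AirlineCode, DepTime, Origin} here but is not a superkey — split on AirlineCode, Origin --> DepTime, giving {AirlineCode, DepTime, Origin} and {Aircraft, AirlineCode, Dest, FlightNo, Gate, Origin}.
{AirlineCode, DepTime, Origin} is in BCNF.
{Aircraft, AirlineCode, Dest, FlightNo, Gate, Origin}: {Gate} determines {Dest, Gate} here but is not a superkey — split on Gate --> Dest, giving {Dest, Gate} and {Aircraft, AirlineCode, FlightNo, Gate, Origin}.
{Dest, Gate} is in BCNF.
{Aircraft, AirlineCode, FlightNo, Gate, Origin}: {Aircraft} determines {Aircraft, Origin} here but is not a superkey — split on Aircraft --> Origin, giving {Aircraft, Origin} and {Aircraft, AirlineCode, FlightNo, Gate}.
{Aircraft, Origin} is in BCNF.
{Aircraft, AirlineCode, FlightNo, Gate} is in BCNF.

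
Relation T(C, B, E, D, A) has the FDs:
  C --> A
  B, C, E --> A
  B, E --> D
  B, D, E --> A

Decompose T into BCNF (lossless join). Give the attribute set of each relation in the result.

{A, C}; {B, C, E}; {B, D, E}

Candidate key of the original relation: {B, C, E}.
In {A, B, C, D, E}, {C} is not a superkey ({C}⁺ restricted to this set is {A, C}), so split on C --> A into {A, C} and {B, C, D, E}.
{A, C}: every determinant is a superkey — BCNF.
In {B, C, D, E}, {B, E} is not a superkey ({B, E}⁺ restricted to this set is {B, D, E}), so split on B, E --> D into {B, D, E} and {B, C, E}.
{B, D, E}: every determinant is a superkey — BCNF.
{B, C, E}: every determinant is a superkey — BCNF.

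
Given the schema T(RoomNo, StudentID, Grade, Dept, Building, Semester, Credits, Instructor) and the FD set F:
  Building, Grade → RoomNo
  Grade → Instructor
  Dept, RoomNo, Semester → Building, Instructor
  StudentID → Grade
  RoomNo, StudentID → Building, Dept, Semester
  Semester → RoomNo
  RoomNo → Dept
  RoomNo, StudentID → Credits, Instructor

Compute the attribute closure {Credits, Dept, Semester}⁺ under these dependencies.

{Building, Credits, Dept, Instructor, RoomNo, Semester}

Start with {Credits, Dept, Semester}.
Semester → RoomNo applies; add {RoomNo} → now {Credits, Dept, RoomNo, Semester}.
Dept, RoomNo, Semester → Building, Instructor applies; add {Building, Instructor} → now {Building, Credits, Dept, Instructor, RoomNo, Semester}.
No further FD applies.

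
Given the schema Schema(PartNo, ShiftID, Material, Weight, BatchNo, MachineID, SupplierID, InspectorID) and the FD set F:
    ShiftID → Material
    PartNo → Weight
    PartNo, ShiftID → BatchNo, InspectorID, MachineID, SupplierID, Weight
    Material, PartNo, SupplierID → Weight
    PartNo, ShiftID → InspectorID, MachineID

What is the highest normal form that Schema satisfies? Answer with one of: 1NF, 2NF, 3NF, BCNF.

1NF

Candidate key: {PartNo, ShiftID}. Prime attributes: {PartNo, ShiftID}.
ShiftID → Material breaks BCNF: {ShiftID}⁺ = {Material, ShiftID}, so {ShiftID} is not a superkey.
ShiftID → Material determines the non-prime attribute {Material} from a non-superkey — 3NF is violated.
{PartNo} is a proper subset of the key {PartNo, ShiftID}, and {PartNo}⁺ contains the non-prime attribute {Weight} — a partial dependency, so 2NF is violated.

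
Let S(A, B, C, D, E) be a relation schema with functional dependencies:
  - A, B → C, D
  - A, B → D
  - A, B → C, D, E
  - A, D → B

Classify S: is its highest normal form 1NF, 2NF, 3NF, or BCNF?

BCNF

Candidate keys: {A, B}, {A, D}. Prime attributes: {A, B, D}.
Each dependency's left side is a superkey — BCNF holds.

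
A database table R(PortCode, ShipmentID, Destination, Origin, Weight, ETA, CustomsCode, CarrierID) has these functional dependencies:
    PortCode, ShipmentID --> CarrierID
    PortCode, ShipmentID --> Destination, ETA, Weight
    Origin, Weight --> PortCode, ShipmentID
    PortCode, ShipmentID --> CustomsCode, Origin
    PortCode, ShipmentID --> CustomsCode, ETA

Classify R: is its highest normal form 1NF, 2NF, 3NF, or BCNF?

BCNF

Candidate keys: {Origin, Weight}, {PortCode, ShipmentID}. Prime attributes: {Origin, PortCode, ShipmentID, Weight}.
Every FD has a superkey on the left, so the relation is in BCNF.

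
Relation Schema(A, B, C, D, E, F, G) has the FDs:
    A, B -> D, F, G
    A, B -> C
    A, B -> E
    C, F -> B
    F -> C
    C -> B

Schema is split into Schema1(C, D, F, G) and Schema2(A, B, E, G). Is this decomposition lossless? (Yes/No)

No

The shared attributes are {G} and {G}⁺ = {G}.
Neither Schema1 nor Schema2 is contained in that closure, so the decomposition is lossy.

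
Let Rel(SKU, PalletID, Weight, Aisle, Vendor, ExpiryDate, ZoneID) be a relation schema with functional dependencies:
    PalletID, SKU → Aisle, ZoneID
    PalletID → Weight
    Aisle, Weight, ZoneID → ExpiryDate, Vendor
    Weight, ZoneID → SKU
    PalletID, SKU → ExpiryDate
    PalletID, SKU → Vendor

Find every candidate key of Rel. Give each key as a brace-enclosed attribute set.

{PalletID, SKU}, {PalletID, ZoneID}

Attributes never on any right-hand side: {PalletID} — every candidate key must contain it.
Closure of {PalletID, SKU} is {Aisle, ExpiryDate, PalletID, SKU, Vendor, Weight, ZoneID}, the whole schema; {PalletID, SKU} is a candidate key.
Closure of {PalletID, ZoneID} is {Aisle, ExpiryDate, PalletID, SKU, Vendor, Weight, ZoneID}, the whole schema; {PalletID, ZoneID} is a candidate key.
No proper subset of any of these is a key, and no other minimal superkey exists.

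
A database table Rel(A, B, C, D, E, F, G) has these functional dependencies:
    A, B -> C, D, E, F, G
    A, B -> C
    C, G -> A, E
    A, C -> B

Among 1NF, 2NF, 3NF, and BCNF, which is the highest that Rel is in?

Candidate keys: {A, B}, {A, C}, {C, G}. Prime attributes: {A, B, C, G}.
The left-hand side of every FD is a superkey, so BCNF is satisfied.

BCNF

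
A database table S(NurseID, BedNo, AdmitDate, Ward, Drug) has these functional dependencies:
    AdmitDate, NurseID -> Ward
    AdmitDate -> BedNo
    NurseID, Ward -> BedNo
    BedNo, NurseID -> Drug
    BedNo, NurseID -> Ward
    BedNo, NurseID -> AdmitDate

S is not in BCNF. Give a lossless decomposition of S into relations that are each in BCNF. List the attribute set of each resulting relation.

{AdmitDate, BedNo}; {AdmitDate, Drug, NurseID, Ward}

Candidate keys of the original relation: {AdmitDate, NurseID}, {BedNo, NurseID}, {NurseID, Ward}.
In {AdmitDate, BedNo, Drug, NurseID, Ward}, {AdmitDate} is not a superkey ({AdmitDate}⁺ restricted to this set is {AdmitDate, BedNo}), so split on AdmitDate -> BedNo into {AdmitDate, BedNo} and {AdmitDate, Drug, NurseID, Ward}.
{AdmitDate, BedNo} has no BCNF violation.
{AdmitDate, Drug, NurseID, Ward} has no BCNF violation.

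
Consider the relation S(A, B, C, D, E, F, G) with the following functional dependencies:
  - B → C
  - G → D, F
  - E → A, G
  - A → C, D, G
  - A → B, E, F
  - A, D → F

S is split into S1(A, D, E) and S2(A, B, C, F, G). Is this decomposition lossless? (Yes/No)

Yes

S1 ∩ S2 = {A}; its closure under F is {A, B, C, D, E, F, G}.
This includes all of S1, so the common attributes are a superkey of S1 — the join is lossless.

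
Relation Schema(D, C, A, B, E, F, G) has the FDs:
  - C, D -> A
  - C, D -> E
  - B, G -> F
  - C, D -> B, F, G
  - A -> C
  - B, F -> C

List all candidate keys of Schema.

{A, D}, {B, D, F}, {B, D, G}, {C, D}

{D} never appears on the right of any FD, so every key must include it.
{A, D}⁺ = {A, B, C, D, E, F, G}, which is every attribute, so {A, D} is a candidate key.
{C, D}⁺ = {A, B, C, D, E, F, G}, which is every attribute, so {C, D} is a candidate key.
{B, D, F}⁺ = {A, B, C, D, E, F, G}, which is every attribute, so {B, D, F} is a candidate key.
{B, D, G}⁺ = {A, B, C, D, E, F, G}, which is every attribute, so {B, D, G} is a candidate key.
No proper subset of any of these is a key, and no other minimal superkey exists.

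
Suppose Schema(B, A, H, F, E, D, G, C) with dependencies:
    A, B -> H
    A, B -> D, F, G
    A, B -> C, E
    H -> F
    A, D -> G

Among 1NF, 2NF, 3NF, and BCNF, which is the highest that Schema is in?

Candidate key: {A, B}. Prime attributes: {A, B}.
For H -> F we have {H}⁺ = {F, H}; {H} is not a superkey, so BCNF fails.
H -> F has non-prime {F} on the right and a non-superkey on the left, so 3NF fails.
No non-prime attribute depends on a proper subset of any candidate key, so 2NF holds.

2NF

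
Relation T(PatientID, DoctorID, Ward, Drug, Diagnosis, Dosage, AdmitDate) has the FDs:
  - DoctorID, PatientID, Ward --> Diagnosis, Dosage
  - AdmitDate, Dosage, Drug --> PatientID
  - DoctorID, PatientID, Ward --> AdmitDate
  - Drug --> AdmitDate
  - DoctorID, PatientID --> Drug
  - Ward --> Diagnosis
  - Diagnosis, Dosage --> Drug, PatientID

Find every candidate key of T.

{DoctorID, Dosage, Ward}, {DoctorID, PatientID, Ward}

No FD produces {DoctorID, Ward}, so they must be in every candidate key.
{DoctorID, Dosage, Ward} is a candidate key since {DoctorID, Dosage, Ward}⁺ = {AdmitDate, Diagnosis, DoctorID, Dosage, Drug, PatientID, Ward} covers every attribute.
{DoctorID, PatientID, Ward} is a candidate key since {DoctorID, PatientID, Ward}⁺ = {AdmitDate, Diagnosis, DoctorID, Dosage, Drug, PatientID, Ward} covers every attribute.
Any other superkey properly contains one of these, so there are no further candidate keys.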